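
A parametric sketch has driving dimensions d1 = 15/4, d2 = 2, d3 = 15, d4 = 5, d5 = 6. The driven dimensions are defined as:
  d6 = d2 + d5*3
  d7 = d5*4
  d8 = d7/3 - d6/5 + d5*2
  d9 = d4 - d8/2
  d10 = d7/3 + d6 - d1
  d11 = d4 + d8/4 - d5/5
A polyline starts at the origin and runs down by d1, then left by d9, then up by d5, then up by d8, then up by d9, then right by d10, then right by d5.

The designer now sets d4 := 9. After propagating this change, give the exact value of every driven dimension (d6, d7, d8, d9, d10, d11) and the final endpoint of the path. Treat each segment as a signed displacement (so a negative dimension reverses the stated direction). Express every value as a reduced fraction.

d6 = 20
d7 = 24
d8 = 16
d9 = 1
d10 = 97/4
d11 = 59/5
endpoint = (117/4, 77/4)

Apply edit: d4 := 9
  d6 = d2 + d5*3 = 20
  d7 = d5*4 = 24
  d8 = d7/3 - d6/5 + d5*2 = 16
  d9 = d4 - d8/2 = 1
  d10 = d7/3 + d6 - d1 = 97/4
  d11 = d4 + d8/4 - d5/5 = 59/5
Walk from origin (0, 0):
  seg 1: down by d1 = 15/4 → (0, -15/4)
  seg 2: left by d9 = 1 → (-1, -15/4)
  seg 3: up by d5 = 6 → (-1, 9/4)
  seg 4: up by d8 = 16 → (-1, 73/4)
  seg 5: up by d9 = 1 → (-1, 77/4)
  seg 6: right by d10 = 97/4 → (93/4, 77/4)
  seg 7: right by d5 = 6 → (117/4, 77/4)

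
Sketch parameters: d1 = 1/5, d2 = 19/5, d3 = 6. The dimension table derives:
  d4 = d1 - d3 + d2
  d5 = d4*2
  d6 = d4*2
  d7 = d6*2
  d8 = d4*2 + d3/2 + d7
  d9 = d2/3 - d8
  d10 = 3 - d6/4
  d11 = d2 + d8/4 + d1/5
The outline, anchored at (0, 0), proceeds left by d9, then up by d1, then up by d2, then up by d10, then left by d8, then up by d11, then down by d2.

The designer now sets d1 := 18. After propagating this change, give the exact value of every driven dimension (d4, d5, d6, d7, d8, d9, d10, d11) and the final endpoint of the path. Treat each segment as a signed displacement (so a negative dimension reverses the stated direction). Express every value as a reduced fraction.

Apply edit: d1 := 18
  d4 = d1 - d3 + d2 = 79/5
  d5 = d4*2 = 158/5
  d6 = d4*2 = 158/5
  d7 = d6*2 = 316/5
  d8 = d4*2 + d3/2 + d7 = 489/5
  d9 = d2/3 - d8 = -1448/15
  d10 = 3 - d6/4 = -49/10
  d11 = d2 + d8/4 + d1/5 = 637/20
Walk from origin (0, 0):
  seg 1: left by d9 = -1448/15 → (1448/15, 0)
  seg 2: up by d1 = 18 → (1448/15, 18)
  seg 3: up by d2 = 19/5 → (1448/15, 109/5)
  seg 4: up by d10 = -49/10 → (1448/15, 169/10)
  seg 5: left by d8 = 489/5 → (-19/15, 169/10)
  seg 6: up by d11 = 637/20 → (-19/15, 195/4)
  seg 7: down by d2 = 19/5 → (-19/15, 899/20)

d4 = 79/5
d5 = 158/5
d6 = 158/5
d7 = 316/5
d8 = 489/5
d9 = -1448/15
d10 = -49/10
d11 = 637/20
endpoint = (-19/15, 899/20)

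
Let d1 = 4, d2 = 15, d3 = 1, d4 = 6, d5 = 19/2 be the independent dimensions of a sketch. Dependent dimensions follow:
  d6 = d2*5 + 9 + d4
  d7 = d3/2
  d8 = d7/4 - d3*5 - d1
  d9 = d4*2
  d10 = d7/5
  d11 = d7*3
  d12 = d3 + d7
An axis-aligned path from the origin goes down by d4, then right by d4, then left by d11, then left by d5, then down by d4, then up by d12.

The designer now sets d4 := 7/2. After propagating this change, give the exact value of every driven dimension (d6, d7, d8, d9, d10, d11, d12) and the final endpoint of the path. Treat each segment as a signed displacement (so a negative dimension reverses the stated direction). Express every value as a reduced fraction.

Apply edit: d4 := 7/2
  d6 = d2*5 + 9 + d4 = 175/2
  d7 = d3/2 = 1/2
  d8 = d7/4 - d3*5 - d1 = -71/8
  d9 = d4*2 = 7
  d10 = d7/5 = 1/10
  d11 = d7*3 = 3/2
  d12 = d3 + d7 = 3/2
Walk from origin (0, 0):
  seg 1: down by d4 = 7/2 → (0, -7/2)
  seg 2: right by d4 = 7/2 → (7/2, -7/2)
  seg 3: left by d11 = 3/2 → (2, -7/2)
  seg 4: left by d5 = 19/2 → (-15/2, -7/2)
  seg 5: down by d4 = 7/2 → (-15/2, -7)
  seg 6: up by d12 = 3/2 → (-15/2, -11/2)

d6 = 175/2
d7 = 1/2
d8 = -71/8
d9 = 7
d10 = 1/10
d11 = 3/2
d12 = 3/2
endpoint = (-15/2, -11/2)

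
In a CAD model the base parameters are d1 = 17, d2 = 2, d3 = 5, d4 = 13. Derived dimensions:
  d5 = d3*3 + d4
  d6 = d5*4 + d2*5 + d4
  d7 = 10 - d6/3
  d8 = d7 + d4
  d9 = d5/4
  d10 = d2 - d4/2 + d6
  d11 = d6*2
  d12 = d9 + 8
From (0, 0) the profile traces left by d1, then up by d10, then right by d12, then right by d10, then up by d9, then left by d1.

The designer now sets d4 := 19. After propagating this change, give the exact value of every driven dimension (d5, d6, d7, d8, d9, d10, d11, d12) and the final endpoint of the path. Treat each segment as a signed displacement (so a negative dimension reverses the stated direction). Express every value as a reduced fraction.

d5 = 34
d6 = 165
d7 = -45
d8 = -26
d9 = 17/2
d10 = 315/2
d11 = 330
d12 = 33/2
endpoint = (140, 166)

Apply edit: d4 := 19
  d5 = d3*3 + d4 = 34
  d6 = d5*4 + d2*5 + d4 = 165
  d7 = 10 - d6/3 = -45
  d8 = d7 + d4 = -26
  d9 = d5/4 = 17/2
  d10 = d2 - d4/2 + d6 = 315/2
  d11 = d6*2 = 330
  d12 = d9 + 8 = 33/2
Walk from origin (0, 0):
  seg 1: left by d1 = 17 → (-17, 0)
  seg 2: up by d10 = 315/2 → (-17, 315/2)
  seg 3: right by d12 = 33/2 → (-1/2, 315/2)
  seg 4: right by d10 = 315/2 → (157, 315/2)
  seg 5: up by d9 = 17/2 → (157, 166)
  seg 6: left by d1 = 17 → (140, 166)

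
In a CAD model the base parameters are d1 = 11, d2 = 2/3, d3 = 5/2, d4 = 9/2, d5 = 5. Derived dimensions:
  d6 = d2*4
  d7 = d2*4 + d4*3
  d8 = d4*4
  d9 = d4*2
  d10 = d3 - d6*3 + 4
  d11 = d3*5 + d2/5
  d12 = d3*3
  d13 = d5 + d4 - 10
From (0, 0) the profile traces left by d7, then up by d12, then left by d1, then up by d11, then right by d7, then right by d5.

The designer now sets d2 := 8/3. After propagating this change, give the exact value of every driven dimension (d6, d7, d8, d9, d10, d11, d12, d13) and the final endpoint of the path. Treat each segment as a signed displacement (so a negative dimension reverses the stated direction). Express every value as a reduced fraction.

d6 = 32/3
d7 = 145/6
d8 = 18
d9 = 9
d10 = -51/2
d11 = 391/30
d12 = 15/2
d13 = -1/2
endpoint = (-6, 308/15)

Apply edit: d2 := 8/3
  d6 = d2*4 = 32/3
  d7 = d2*4 + d4*3 = 145/6
  d8 = d4*4 = 18
  d9 = d4*2 = 9
  d10 = d3 - d6*3 + 4 = -51/2
  d11 = d3*5 + d2/5 = 391/30
  d12 = d3*3 = 15/2
  d13 = d5 + d4 - 10 = -1/2
Walk from origin (0, 0):
  seg 1: left by d7 = 145/6 → (-145/6, 0)
  seg 2: up by d12 = 15/2 → (-145/6, 15/2)
  seg 3: left by d1 = 11 → (-211/6, 15/2)
  seg 4: up by d11 = 391/30 → (-211/6, 308/15)
  seg 5: right by d7 = 145/6 → (-11, 308/15)
  seg 6: right by d5 = 5 → (-6, 308/15)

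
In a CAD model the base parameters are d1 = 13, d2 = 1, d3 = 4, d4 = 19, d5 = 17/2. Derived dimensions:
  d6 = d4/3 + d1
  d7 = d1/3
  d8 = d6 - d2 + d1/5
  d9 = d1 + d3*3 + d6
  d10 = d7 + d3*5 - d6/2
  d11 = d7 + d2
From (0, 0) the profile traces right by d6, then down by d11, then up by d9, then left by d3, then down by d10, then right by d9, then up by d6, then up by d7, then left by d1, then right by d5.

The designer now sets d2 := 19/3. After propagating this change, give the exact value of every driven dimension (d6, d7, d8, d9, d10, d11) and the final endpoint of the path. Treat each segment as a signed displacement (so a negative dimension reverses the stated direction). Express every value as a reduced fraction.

Apply edit: d2 := 19/3
  d6 = d4/3 + d1 = 58/3
  d7 = d1/3 = 13/3
  d8 = d6 - d2 + d1/5 = 78/5
  d9 = d1 + d3*3 + d6 = 133/3
  d10 = d7 + d3*5 - d6/2 = 44/3
  d11 = d7 + d2 = 32/3
Walk from origin (0, 0):
  seg 1: right by d6 = 58/3 → (58/3, 0)
  seg 2: down by d11 = 32/3 → (58/3, -32/3)
  seg 3: up by d9 = 133/3 → (58/3, 101/3)
  seg 4: left by d3 = 4 → (46/3, 101/3)
  seg 5: down by d10 = 44/3 → (46/3, 19)
  seg 6: right by d9 = 133/3 → (179/3, 19)
  seg 7: up by d6 = 58/3 → (179/3, 115/3)
  seg 8: up by d7 = 13/3 → (179/3, 128/3)
  seg 9: left by d1 = 13 → (140/3, 128/3)
  seg 10: right by d5 = 17/2 → (331/6, 128/3)

d6 = 58/3
d7 = 13/3
d8 = 78/5
d9 = 133/3
d10 = 44/3
d11 = 32/3
endpoint = (331/6, 128/3)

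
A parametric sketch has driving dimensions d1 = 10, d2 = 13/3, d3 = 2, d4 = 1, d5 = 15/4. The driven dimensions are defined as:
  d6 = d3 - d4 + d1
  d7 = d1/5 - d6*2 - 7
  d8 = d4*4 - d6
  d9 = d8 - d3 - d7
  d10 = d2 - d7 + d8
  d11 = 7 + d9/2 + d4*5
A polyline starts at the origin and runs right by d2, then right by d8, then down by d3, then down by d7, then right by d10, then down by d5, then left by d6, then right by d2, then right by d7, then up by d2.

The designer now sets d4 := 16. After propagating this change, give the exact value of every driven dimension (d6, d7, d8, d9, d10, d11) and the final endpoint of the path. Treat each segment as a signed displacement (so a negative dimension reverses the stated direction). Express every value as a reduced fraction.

Apply edit: d4 := 16
  d6 = d3 - d4 + d1 = -4
  d7 = d1/5 - d6*2 - 7 = 3
  d8 = d4*4 - d6 = 68
  d9 = d8 - d3 - d7 = 63
  d10 = d2 - d7 + d8 = 208/3
  d11 = 7 + d9/2 + d4*5 = 237/2
Walk from origin (0, 0):
  seg 1: right by d2 = 13/3 → (13/3, 0)
  seg 2: right by d8 = 68 → (217/3, 0)
  seg 3: down by d3 = 2 → (217/3, -2)
  seg 4: down by d7 = 3 → (217/3, -5)
  seg 5: right by d10 = 208/3 → (425/3, -5)
  seg 6: down by d5 = 15/4 → (425/3, -35/4)
  seg 7: left by d6 = -4 → (437/3, -35/4)
  seg 8: right by d2 = 13/3 → (150, -35/4)
  seg 9: right by d7 = 3 → (153, -35/4)
  seg 10: up by d2 = 13/3 → (153, -53/12)

d6 = -4
d7 = 3
d8 = 68
d9 = 63
d10 = 208/3
d11 = 237/2
endpoint = (153, -53/12)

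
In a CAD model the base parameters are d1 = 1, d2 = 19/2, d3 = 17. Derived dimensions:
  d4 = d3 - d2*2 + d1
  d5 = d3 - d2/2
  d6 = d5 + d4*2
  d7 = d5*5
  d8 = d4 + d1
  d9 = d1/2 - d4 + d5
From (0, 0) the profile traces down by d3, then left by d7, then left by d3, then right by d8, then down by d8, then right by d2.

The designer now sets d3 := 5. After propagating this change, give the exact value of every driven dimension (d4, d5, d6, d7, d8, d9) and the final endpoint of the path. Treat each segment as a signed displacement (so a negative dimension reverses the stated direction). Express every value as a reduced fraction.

d4 = -13
d5 = 1/4
d6 = -103/4
d7 = 5/4
d8 = -12
d9 = 55/4
endpoint = (-35/4, 7)

Apply edit: d3 := 5
  d4 = d3 - d2*2 + d1 = -13
  d5 = d3 - d2/2 = 1/4
  d6 = d5 + d4*2 = -103/4
  d7 = d5*5 = 5/4
  d8 = d4 + d1 = -12
  d9 = d1/2 - d4 + d5 = 55/4
Walk from origin (0, 0):
  seg 1: down by d3 = 5 → (0, -5)
  seg 2: left by d7 = 5/4 → (-5/4, -5)
  seg 3: left by d3 = 5 → (-25/4, -5)
  seg 4: right by d8 = -12 → (-73/4, -5)
  seg 5: down by d8 = -12 → (-73/4, 7)
  seg 6: right by d2 = 19/2 → (-35/4, 7)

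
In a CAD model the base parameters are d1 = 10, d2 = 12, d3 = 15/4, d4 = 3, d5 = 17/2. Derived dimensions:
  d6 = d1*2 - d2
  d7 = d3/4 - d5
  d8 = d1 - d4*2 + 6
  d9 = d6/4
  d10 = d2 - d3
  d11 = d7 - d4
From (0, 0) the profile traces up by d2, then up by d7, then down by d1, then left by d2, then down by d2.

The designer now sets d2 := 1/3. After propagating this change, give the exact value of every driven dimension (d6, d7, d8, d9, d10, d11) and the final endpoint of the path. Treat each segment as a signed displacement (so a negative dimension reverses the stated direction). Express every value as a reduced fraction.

Apply edit: d2 := 1/3
  d6 = d1*2 - d2 = 59/3
  d7 = d3/4 - d5 = -121/16
  d8 = d1 - d4*2 + 6 = 10
  d9 = d6/4 = 59/12
  d10 = d2 - d3 = -41/12
  d11 = d7 - d4 = -169/16
Walk from origin (0, 0):
  seg 1: up by d2 = 1/3 → (0, 1/3)
  seg 2: up by d7 = -121/16 → (0, -347/48)
  seg 3: down by d1 = 10 → (0, -827/48)
  seg 4: left by d2 = 1/3 → (-1/3, -827/48)
  seg 5: down by d2 = 1/3 → (-1/3, -281/16)

d6 = 59/3
d7 = -121/16
d8 = 10
d9 = 59/12
d10 = -41/12
d11 = -169/16
endpoint = (-1/3, -281/16)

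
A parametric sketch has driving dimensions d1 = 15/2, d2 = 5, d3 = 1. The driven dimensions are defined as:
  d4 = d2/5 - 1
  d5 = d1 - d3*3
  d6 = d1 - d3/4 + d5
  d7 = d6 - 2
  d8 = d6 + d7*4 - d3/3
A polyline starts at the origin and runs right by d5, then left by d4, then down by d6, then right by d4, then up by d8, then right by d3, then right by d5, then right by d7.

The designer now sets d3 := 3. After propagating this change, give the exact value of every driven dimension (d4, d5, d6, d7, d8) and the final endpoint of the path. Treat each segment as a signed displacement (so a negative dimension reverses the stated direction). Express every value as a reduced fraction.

Apply edit: d3 := 3
  d4 = d2/5 - 1 = 0
  d5 = d1 - d3*3 = -3/2
  d6 = d1 - d3/4 + d5 = 21/4
  d7 = d6 - 2 = 13/4
  d8 = d6 + d7*4 - d3/3 = 69/4
Walk from origin (0, 0):
  seg 1: right by d5 = -3/2 → (-3/2, 0)
  seg 2: left by d4 = 0 → (-3/2, 0)
  seg 3: down by d6 = 21/4 → (-3/2, -21/4)
  seg 4: right by d4 = 0 → (-3/2, -21/4)
  seg 5: up by d8 = 69/4 → (-3/2, 12)
  seg 6: right by d3 = 3 → (3/2, 12)
  seg 7: right by d5 = -3/2 → (0, 12)
  seg 8: right by d7 = 13/4 → (13/4, 12)

d4 = 0
d5 = -3/2
d6 = 21/4
d7 = 13/4
d8 = 69/4
endpoint = (13/4, 12)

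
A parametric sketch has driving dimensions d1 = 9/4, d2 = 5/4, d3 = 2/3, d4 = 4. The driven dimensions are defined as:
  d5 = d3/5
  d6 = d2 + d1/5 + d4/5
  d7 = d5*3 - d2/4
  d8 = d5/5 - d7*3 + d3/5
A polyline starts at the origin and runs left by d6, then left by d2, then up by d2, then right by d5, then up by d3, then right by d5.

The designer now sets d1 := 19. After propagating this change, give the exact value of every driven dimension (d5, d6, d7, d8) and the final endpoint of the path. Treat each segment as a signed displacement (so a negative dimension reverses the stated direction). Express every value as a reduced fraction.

d5 = 2/15
d6 = 117/20
d7 = 7/80
d8 = -41/400
endpoint = (-41/6, 23/12)

Apply edit: d1 := 19
  d5 = d3/5 = 2/15
  d6 = d2 + d1/5 + d4/5 = 117/20
  d7 = d5*3 - d2/4 = 7/80
  d8 = d5/5 - d7*3 + d3/5 = -41/400
Walk from origin (0, 0):
  seg 1: left by d6 = 117/20 → (-117/20, 0)
  seg 2: left by d2 = 5/4 → (-71/10, 0)
  seg 3: up by d2 = 5/4 → (-71/10, 5/4)
  seg 4: right by d5 = 2/15 → (-209/30, 5/4)
  seg 5: up by d3 = 2/3 → (-209/30, 23/12)
  seg 6: right by d5 = 2/15 → (-41/6, 23/12)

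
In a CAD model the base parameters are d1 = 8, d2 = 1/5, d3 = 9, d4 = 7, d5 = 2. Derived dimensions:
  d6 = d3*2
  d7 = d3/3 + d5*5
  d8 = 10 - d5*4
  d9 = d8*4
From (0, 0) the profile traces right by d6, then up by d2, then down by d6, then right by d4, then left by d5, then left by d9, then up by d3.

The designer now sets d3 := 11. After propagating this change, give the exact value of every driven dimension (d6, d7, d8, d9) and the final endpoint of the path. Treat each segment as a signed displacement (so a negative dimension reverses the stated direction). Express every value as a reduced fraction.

Apply edit: d3 := 11
  d6 = d3*2 = 22
  d7 = d3/3 + d5*5 = 41/3
  d8 = 10 - d5*4 = 2
  d9 = d8*4 = 8
Walk from origin (0, 0):
  seg 1: right by d6 = 22 → (22, 0)
  seg 2: up by d2 = 1/5 → (22, 1/5)
  seg 3: down by d6 = 22 → (22, -109/5)
  seg 4: right by d4 = 7 → (29, -109/5)
  seg 5: left by d5 = 2 → (27, -109/5)
  seg 6: left by d9 = 8 → (19, -109/5)
  seg 7: up by d3 = 11 → (19, -54/5)

d6 = 22
d7 = 41/3
d8 = 2
d9 = 8
endpoint = (19, -54/5)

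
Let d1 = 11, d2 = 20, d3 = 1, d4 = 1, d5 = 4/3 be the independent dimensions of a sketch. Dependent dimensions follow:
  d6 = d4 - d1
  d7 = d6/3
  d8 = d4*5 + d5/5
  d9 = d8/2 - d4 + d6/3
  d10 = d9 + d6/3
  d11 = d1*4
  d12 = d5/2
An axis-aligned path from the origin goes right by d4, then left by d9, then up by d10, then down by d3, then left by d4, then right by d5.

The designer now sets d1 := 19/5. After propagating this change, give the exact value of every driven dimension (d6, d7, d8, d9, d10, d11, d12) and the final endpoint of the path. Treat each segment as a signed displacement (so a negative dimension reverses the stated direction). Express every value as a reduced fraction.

d6 = -14/5
d7 = -14/15
d8 = 79/15
d9 = 7/10
d10 = -7/30
d11 = 76/5
d12 = 2/3
endpoint = (19/30, -37/30)

Apply edit: d1 := 19/5
  d6 = d4 - d1 = -14/5
  d7 = d6/3 = -14/15
  d8 = d4*5 + d5/5 = 79/15
  d9 = d8/2 - d4 + d6/3 = 7/10
  d10 = d9 + d6/3 = -7/30
  d11 = d1*4 = 76/5
  d12 = d5/2 = 2/3
Walk from origin (0, 0):
  seg 1: right by d4 = 1 → (1, 0)
  seg 2: left by d9 = 7/10 → (3/10, 0)
  seg 3: up by d10 = -7/30 → (3/10, -7/30)
  seg 4: down by d3 = 1 → (3/10, -37/30)
  seg 5: left by d4 = 1 → (-7/10, -37/30)
  seg 6: right by d5 = 4/3 → (19/30, -37/30)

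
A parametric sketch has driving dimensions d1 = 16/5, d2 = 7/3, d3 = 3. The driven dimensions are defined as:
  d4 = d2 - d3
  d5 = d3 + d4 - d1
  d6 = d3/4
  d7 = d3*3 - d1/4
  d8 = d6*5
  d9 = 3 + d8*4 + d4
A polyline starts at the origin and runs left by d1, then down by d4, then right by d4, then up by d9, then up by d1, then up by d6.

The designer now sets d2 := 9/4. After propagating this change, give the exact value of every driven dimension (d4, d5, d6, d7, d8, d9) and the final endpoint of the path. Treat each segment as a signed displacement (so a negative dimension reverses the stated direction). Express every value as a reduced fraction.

Apply edit: d2 := 9/4
  d4 = d2 - d3 = -3/4
  d5 = d3 + d4 - d1 = -19/20
  d6 = d3/4 = 3/4
  d7 = d3*3 - d1/4 = 41/5
  d8 = d6*5 = 15/4
  d9 = 3 + d8*4 + d4 = 69/4
Walk from origin (0, 0):
  seg 1: left by d1 = 16/5 → (-16/5, 0)
  seg 2: down by d4 = -3/4 → (-16/5, 3/4)
  seg 3: right by d4 = -3/4 → (-79/20, 3/4)
  seg 4: up by d9 = 69/4 → (-79/20, 18)
  seg 5: up by d1 = 16/5 → (-79/20, 106/5)
  seg 6: up by d6 = 3/4 → (-79/20, 439/20)

d4 = -3/4
d5 = -19/20
d6 = 3/4
d7 = 41/5
d8 = 15/4
d9 = 69/4
endpoint = (-79/20, 439/20)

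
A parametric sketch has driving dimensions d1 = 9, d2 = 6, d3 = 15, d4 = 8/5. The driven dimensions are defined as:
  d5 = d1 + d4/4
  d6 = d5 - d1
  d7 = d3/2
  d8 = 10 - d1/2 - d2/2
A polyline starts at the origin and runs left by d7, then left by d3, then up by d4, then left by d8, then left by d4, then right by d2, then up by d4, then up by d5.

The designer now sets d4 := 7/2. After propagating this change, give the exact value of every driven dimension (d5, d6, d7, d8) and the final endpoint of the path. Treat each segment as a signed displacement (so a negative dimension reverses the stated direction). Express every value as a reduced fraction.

d5 = 79/8
d6 = 7/8
d7 = 15/2
d8 = 5/2
endpoint = (-45/2, 135/8)

Apply edit: d4 := 7/2
  d5 = d1 + d4/4 = 79/8
  d6 = d5 - d1 = 7/8
  d7 = d3/2 = 15/2
  d8 = 10 - d1/2 - d2/2 = 5/2
Walk from origin (0, 0):
  seg 1: left by d7 = 15/2 → (-15/2, 0)
  seg 2: left by d3 = 15 → (-45/2, 0)
  seg 3: up by d4 = 7/2 → (-45/2, 7/2)
  seg 4: left by d8 = 5/2 → (-25, 7/2)
  seg 5: left by d4 = 7/2 → (-57/2, 7/2)
  seg 6: right by d2 = 6 → (-45/2, 7/2)
  seg 7: up by d4 = 7/2 → (-45/2, 7)
  seg 8: up by d5 = 79/8 → (-45/2, 135/8)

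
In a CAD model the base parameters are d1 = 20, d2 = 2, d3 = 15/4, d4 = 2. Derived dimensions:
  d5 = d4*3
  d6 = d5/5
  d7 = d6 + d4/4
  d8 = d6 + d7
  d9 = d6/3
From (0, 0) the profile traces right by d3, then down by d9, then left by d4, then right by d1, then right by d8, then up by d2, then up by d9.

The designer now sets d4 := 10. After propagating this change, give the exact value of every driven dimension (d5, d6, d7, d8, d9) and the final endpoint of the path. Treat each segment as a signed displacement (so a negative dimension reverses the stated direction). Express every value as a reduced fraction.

d5 = 30
d6 = 6
d7 = 17/2
d8 = 29/2
d9 = 2
endpoint = (113/4, 2)

Apply edit: d4 := 10
  d5 = d4*3 = 30
  d6 = d5/5 = 6
  d7 = d6 + d4/4 = 17/2
  d8 = d6 + d7 = 29/2
  d9 = d6/3 = 2
Walk from origin (0, 0):
  seg 1: right by d3 = 15/4 → (15/4, 0)
  seg 2: down by d9 = 2 → (15/4, -2)
  seg 3: left by d4 = 10 → (-25/4, -2)
  seg 4: right by d1 = 20 → (55/4, -2)
  seg 5: right by d8 = 29/2 → (113/4, -2)
  seg 6: up by d2 = 2 → (113/4, 0)
  seg 7: up by d9 = 2 → (113/4, 2)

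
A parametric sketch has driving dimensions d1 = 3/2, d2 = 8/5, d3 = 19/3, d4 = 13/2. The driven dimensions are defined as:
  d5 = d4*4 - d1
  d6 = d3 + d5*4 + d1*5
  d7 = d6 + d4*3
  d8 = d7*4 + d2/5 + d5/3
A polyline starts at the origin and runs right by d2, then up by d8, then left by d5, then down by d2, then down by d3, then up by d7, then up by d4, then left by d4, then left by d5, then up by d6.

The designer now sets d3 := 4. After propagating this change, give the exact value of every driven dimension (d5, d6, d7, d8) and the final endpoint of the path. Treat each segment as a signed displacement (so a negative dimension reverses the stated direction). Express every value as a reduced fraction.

Apply edit: d3 := 4
  d5 = d4*4 - d1 = 49/2
  d6 = d3 + d5*4 + d1*5 = 219/2
  d7 = d6 + d4*3 = 129
  d8 = d7*4 + d2/5 + d5/3 = 78673/150
Walk from origin (0, 0):
  seg 1: right by d2 = 8/5 → (8/5, 0)
  seg 2: up by d8 = 78673/150 → (8/5, 78673/150)
  seg 3: left by d5 = 49/2 → (-229/10, 78673/150)
  seg 4: down by d2 = 8/5 → (-229/10, 78433/150)
  seg 5: down by d3 = 4 → (-229/10, 77833/150)
  seg 6: up by d7 = 129 → (-229/10, 97183/150)
  seg 7: up by d4 = 13/2 → (-229/10, 49079/75)
  seg 8: left by d4 = 13/2 → (-147/5, 49079/75)
  seg 9: left by d5 = 49/2 → (-539/10, 49079/75)
  seg 10: up by d6 = 219/2 → (-539/10, 114583/150)

d5 = 49/2
d6 = 219/2
d7 = 129
d8 = 78673/150
endpoint = (-539/10, 114583/150)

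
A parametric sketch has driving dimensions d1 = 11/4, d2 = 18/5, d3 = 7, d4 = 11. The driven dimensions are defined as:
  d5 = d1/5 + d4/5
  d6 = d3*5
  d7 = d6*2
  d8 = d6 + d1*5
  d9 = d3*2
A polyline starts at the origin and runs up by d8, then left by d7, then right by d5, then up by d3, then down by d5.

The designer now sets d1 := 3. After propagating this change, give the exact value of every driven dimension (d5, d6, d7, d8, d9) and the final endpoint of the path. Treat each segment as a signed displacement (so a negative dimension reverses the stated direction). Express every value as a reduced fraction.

Apply edit: d1 := 3
  d5 = d1/5 + d4/5 = 14/5
  d6 = d3*5 = 35
  d7 = d6*2 = 70
  d8 = d6 + d1*5 = 50
  d9 = d3*2 = 14
Walk from origin (0, 0):
  seg 1: up by d8 = 50 → (0, 50)
  seg 2: left by d7 = 70 → (-70, 50)
  seg 3: right by d5 = 14/5 → (-336/5, 50)
  seg 4: up by d3 = 7 → (-336/5, 57)
  seg 5: down by d5 = 14/5 → (-336/5, 271/5)

d5 = 14/5
d6 = 35
d7 = 70
d8 = 50
d9 = 14
endpoint = (-336/5, 271/5)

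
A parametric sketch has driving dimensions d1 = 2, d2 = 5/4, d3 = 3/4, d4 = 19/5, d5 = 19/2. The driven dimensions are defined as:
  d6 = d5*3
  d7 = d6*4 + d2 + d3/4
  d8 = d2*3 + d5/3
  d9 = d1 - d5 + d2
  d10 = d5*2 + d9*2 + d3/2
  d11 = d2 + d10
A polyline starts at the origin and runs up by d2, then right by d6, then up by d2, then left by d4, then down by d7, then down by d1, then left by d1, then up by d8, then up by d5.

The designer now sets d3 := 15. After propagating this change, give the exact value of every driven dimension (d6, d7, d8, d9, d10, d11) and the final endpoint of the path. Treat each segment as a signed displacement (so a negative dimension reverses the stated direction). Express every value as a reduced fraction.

d6 = 57/2
d7 = 119
d8 = 83/12
d9 = -25/4
d10 = 14
d11 = 61/4
endpoint = (227/10, -1225/12)

Apply edit: d3 := 15
  d6 = d5*3 = 57/2
  d7 = d6*4 + d2 + d3/4 = 119
  d8 = d2*3 + d5/3 = 83/12
  d9 = d1 - d5 + d2 = -25/4
  d10 = d5*2 + d9*2 + d3/2 = 14
  d11 = d2 + d10 = 61/4
Walk from origin (0, 0):
  seg 1: up by d2 = 5/4 → (0, 5/4)
  seg 2: right by d6 = 57/2 → (57/2, 5/4)
  seg 3: up by d2 = 5/4 → (57/2, 5/2)
  seg 4: left by d4 = 19/5 → (247/10, 5/2)
  seg 5: down by d7 = 119 → (247/10, -233/2)
  seg 6: down by d1 = 2 → (247/10, -237/2)
  seg 7: left by d1 = 2 → (227/10, -237/2)
  seg 8: up by d8 = 83/12 → (227/10, -1339/12)
  seg 9: up by d5 = 19/2 → (227/10, -1225/12)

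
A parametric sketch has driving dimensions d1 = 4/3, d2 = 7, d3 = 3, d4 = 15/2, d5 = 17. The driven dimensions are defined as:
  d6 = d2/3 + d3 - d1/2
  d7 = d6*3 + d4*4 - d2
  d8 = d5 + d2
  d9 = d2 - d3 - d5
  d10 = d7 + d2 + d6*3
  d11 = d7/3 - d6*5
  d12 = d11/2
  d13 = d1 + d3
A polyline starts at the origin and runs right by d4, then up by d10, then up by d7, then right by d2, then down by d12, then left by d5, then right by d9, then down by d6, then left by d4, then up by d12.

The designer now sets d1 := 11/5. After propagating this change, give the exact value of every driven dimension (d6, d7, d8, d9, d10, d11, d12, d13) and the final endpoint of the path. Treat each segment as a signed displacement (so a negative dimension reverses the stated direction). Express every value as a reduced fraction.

d6 = 127/30
d7 = 357/10
d8 = 24
d9 = -13
d10 = 277/5
d11 = -139/15
d12 = -139/30
d13 = 26/5
endpoint = (-23, 1303/15)

Apply edit: d1 := 11/5
  d6 = d2/3 + d3 - d1/2 = 127/30
  d7 = d6*3 + d4*4 - d2 = 357/10
  d8 = d5 + d2 = 24
  d9 = d2 - d3 - d5 = -13
  d10 = d7 + d2 + d6*3 = 277/5
  d11 = d7/3 - d6*5 = -139/15
  d12 = d11/2 = -139/30
  d13 = d1 + d3 = 26/5
Walk from origin (0, 0):
  seg 1: right by d4 = 15/2 → (15/2, 0)
  seg 2: up by d10 = 277/5 → (15/2, 277/5)
  seg 3: up by d7 = 357/10 → (15/2, 911/10)
  seg 4: right by d2 = 7 → (29/2, 911/10)
  seg 5: down by d12 = -139/30 → (29/2, 1436/15)
  seg 6: left by d5 = 17 → (-5/2, 1436/15)
  seg 7: right by d9 = -13 → (-31/2, 1436/15)
  seg 8: down by d6 = 127/30 → (-31/2, 183/2)
  seg 9: left by d4 = 15/2 → (-23, 183/2)
  seg 10: up by d12 = -139/30 → (-23, 1303/15)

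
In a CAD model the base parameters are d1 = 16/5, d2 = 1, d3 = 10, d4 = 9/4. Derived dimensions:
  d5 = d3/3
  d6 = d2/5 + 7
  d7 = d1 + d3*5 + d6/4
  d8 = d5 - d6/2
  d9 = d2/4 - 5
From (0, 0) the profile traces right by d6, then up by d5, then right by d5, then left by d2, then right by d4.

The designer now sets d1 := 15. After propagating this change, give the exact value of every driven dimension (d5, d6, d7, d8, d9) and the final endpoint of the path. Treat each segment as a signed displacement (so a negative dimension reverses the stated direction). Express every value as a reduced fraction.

d5 = 10/3
d6 = 36/5
d7 = 334/5
d8 = -4/15
d9 = -19/4
endpoint = (707/60, 10/3)

Apply edit: d1 := 15
  d5 = d3/3 = 10/3
  d6 = d2/5 + 7 = 36/5
  d7 = d1 + d3*5 + d6/4 = 334/5
  d8 = d5 - d6/2 = -4/15
  d9 = d2/4 - 5 = -19/4
Walk from origin (0, 0):
  seg 1: right by d6 = 36/5 → (36/5, 0)
  seg 2: up by d5 = 10/3 → (36/5, 10/3)
  seg 3: right by d5 = 10/3 → (158/15, 10/3)
  seg 4: left by d2 = 1 → (143/15, 10/3)
  seg 5: right by d4 = 9/4 → (707/60, 10/3)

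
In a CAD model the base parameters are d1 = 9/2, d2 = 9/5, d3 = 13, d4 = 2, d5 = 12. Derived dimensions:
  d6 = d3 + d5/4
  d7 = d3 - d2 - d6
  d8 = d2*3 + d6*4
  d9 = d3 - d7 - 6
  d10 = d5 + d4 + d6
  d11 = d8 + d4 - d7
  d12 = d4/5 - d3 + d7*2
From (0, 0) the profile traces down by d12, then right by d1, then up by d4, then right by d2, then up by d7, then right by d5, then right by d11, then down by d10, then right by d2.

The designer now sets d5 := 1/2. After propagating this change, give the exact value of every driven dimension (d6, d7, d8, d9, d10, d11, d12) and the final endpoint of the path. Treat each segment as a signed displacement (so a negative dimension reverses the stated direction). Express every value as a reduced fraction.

Apply edit: d5 := 1/2
  d6 = d3 + d5/4 = 105/8
  d7 = d3 - d2 - d6 = -77/40
  d8 = d2*3 + d6*4 = 579/10
  d9 = d3 - d7 - 6 = 357/40
  d10 = d5 + d4 + d6 = 125/8
  d11 = d8 + d4 - d7 = 2473/40
  d12 = d4/5 - d3 + d7*2 = -329/20
Walk from origin (0, 0):
  seg 1: down by d12 = -329/20 → (0, 329/20)
  seg 2: right by d1 = 9/2 → (9/2, 329/20)
  seg 3: up by d4 = 2 → (9/2, 369/20)
  seg 4: right by d2 = 9/5 → (63/10, 369/20)
  seg 5: up by d7 = -77/40 → (63/10, 661/40)
  seg 6: right by d5 = 1/2 → (34/5, 661/40)
  seg 7: right by d11 = 2473/40 → (549/8, 661/40)
  seg 8: down by d10 = 125/8 → (549/8, 9/10)
  seg 9: right by d2 = 9/5 → (2817/40, 9/10)

d6 = 105/8
d7 = -77/40
d8 = 579/10
d9 = 357/40
d10 = 125/8
d11 = 2473/40
d12 = -329/20
endpoint = (2817/40, 9/10)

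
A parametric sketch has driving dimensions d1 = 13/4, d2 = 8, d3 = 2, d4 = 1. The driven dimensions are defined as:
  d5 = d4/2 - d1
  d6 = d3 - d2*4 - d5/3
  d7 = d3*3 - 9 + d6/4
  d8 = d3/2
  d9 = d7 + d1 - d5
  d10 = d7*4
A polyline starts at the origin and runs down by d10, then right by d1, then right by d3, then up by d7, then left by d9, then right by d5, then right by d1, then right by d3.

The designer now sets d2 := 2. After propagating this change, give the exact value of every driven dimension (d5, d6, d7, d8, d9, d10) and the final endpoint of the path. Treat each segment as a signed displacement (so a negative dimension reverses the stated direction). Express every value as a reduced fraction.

d5 = -11/4
d6 = -61/12
d7 = -205/48
d8 = 1
d9 = 83/48
d10 = -205/12
endpoint = (289/48, 205/16)

Apply edit: d2 := 2
  d5 = d4/2 - d1 = -11/4
  d6 = d3 - d2*4 - d5/3 = -61/12
  d7 = d3*3 - 9 + d6/4 = -205/48
  d8 = d3/2 = 1
  d9 = d7 + d1 - d5 = 83/48
  d10 = d7*4 = -205/12
Walk from origin (0, 0):
  seg 1: down by d10 = -205/12 → (0, 205/12)
  seg 2: right by d1 = 13/4 → (13/4, 205/12)
  seg 3: right by d3 = 2 → (21/4, 205/12)
  seg 4: up by d7 = -205/48 → (21/4, 205/16)
  seg 5: left by d9 = 83/48 → (169/48, 205/16)
  seg 6: right by d5 = -11/4 → (37/48, 205/16)
  seg 7: right by d1 = 13/4 → (193/48, 205/16)
  seg 8: right by d3 = 2 → (289/48, 205/16)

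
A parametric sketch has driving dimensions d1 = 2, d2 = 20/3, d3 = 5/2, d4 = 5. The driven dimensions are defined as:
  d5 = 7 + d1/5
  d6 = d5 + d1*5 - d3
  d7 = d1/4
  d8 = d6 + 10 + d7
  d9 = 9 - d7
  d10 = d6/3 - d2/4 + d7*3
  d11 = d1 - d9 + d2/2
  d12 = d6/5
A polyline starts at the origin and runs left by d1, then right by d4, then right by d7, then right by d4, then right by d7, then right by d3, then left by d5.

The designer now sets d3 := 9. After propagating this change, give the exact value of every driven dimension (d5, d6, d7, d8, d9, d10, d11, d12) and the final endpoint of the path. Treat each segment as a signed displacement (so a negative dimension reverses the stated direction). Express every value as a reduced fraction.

Apply edit: d3 := 9
  d5 = 7 + d1/5 = 37/5
  d6 = d5 + d1*5 - d3 = 42/5
  d7 = d1/4 = 1/2
  d8 = d6 + 10 + d7 = 189/10
  d9 = 9 - d7 = 17/2
  d10 = d6/3 - d2/4 + d7*3 = 79/30
  d11 = d1 - d9 + d2/2 = -19/6
  d12 = d6/5 = 42/25
Walk from origin (0, 0):
  seg 1: left by d1 = 2 → (-2, 0)
  seg 2: right by d4 = 5 → (3, 0)
  seg 3: right by d7 = 1/2 → (7/2, 0)
  seg 4: right by d4 = 5 → (17/2, 0)
  seg 5: right by d7 = 1/2 → (9, 0)
  seg 6: right by d3 = 9 → (18, 0)
  seg 7: left by d5 = 37/5 → (53/5, 0)

d5 = 37/5
d6 = 42/5
d7 = 1/2
d8 = 189/10
d9 = 17/2
d10 = 79/30
d11 = -19/6
d12 = 42/25
endpoint = (53/5, 0)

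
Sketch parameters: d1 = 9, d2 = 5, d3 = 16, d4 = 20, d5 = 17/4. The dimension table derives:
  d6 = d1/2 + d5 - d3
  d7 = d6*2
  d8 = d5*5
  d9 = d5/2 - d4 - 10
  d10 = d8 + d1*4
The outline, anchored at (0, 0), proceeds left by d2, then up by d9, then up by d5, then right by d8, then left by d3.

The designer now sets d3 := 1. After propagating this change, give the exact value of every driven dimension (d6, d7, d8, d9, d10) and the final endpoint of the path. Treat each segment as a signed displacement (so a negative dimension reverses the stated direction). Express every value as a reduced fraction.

d6 = 31/4
d7 = 31/2
d8 = 85/4
d9 = -223/8
d10 = 229/4
endpoint = (61/4, -189/8)

Apply edit: d3 := 1
  d6 = d1/2 + d5 - d3 = 31/4
  d7 = d6*2 = 31/2
  d8 = d5*5 = 85/4
  d9 = d5/2 - d4 - 10 = -223/8
  d10 = d8 + d1*4 = 229/4
Walk from origin (0, 0):
  seg 1: left by d2 = 5 → (-5, 0)
  seg 2: up by d9 = -223/8 → (-5, -223/8)
  seg 3: up by d5 = 17/4 → (-5, -189/8)
  seg 4: right by d8 = 85/4 → (65/4, -189/8)
  seg 5: left by d3 = 1 → (61/4, -189/8)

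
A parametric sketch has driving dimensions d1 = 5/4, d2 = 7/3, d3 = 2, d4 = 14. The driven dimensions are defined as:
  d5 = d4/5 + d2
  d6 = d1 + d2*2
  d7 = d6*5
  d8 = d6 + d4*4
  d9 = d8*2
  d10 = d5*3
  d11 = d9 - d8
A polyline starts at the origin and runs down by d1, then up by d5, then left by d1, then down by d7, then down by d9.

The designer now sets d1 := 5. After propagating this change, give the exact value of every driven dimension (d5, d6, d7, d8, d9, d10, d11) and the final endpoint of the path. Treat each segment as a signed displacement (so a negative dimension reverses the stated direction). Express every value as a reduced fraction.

Apply edit: d1 := 5
  d5 = d4/5 + d2 = 77/15
  d6 = d1 + d2*2 = 29/3
  d7 = d6*5 = 145/3
  d8 = d6 + d4*4 = 197/3
  d9 = d8*2 = 394/3
  d10 = d5*3 = 77/5
  d11 = d9 - d8 = 197/3
Walk from origin (0, 0):
  seg 1: down by d1 = 5 → (0, -5)
  seg 2: up by d5 = 77/15 → (0, 2/15)
  seg 3: left by d1 = 5 → (-5, 2/15)
  seg 4: down by d7 = 145/3 → (-5, -241/5)
  seg 5: down by d9 = 394/3 → (-5, -2693/15)

d5 = 77/15
d6 = 29/3
d7 = 145/3
d8 = 197/3
d9 = 394/3
d10 = 77/5
d11 = 197/3
endpoint = (-5, -2693/15)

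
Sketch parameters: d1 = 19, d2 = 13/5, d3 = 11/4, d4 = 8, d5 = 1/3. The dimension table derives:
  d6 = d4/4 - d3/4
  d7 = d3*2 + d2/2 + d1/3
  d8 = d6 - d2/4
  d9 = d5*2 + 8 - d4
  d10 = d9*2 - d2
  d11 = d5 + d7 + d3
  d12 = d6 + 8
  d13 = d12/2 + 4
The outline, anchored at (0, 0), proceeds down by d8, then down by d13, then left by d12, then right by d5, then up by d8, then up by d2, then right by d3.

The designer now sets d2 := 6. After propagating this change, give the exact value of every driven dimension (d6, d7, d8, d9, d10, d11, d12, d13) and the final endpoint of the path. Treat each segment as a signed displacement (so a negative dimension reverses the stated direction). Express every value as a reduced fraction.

Apply edit: d2 := 6
  d6 = d4/4 - d3/4 = 21/16
  d7 = d3*2 + d2/2 + d1/3 = 89/6
  d8 = d6 - d2/4 = -3/16
  d9 = d5*2 + 8 - d4 = 2/3
  d10 = d9*2 - d2 = -14/3
  d11 = d5 + d7 + d3 = 215/12
  d12 = d6 + 8 = 149/16
  d13 = d12/2 + 4 = 277/32
Walk from origin (0, 0):
  seg 1: down by d8 = -3/16 → (0, 3/16)
  seg 2: down by d13 = 277/32 → (0, -271/32)
  seg 3: left by d12 = 149/16 → (-149/16, -271/32)
  seg 4: right by d5 = 1/3 → (-431/48, -271/32)
  seg 5: up by d8 = -3/16 → (-431/48, -277/32)
  seg 6: up by d2 = 6 → (-431/48, -85/32)
  seg 7: right by d3 = 11/4 → (-299/48, -85/32)

d6 = 21/16
d7 = 89/6
d8 = -3/16
d9 = 2/3
d10 = -14/3
d11 = 215/12
d12 = 149/16
d13 = 277/32
endpoint = (-299/48, -85/32)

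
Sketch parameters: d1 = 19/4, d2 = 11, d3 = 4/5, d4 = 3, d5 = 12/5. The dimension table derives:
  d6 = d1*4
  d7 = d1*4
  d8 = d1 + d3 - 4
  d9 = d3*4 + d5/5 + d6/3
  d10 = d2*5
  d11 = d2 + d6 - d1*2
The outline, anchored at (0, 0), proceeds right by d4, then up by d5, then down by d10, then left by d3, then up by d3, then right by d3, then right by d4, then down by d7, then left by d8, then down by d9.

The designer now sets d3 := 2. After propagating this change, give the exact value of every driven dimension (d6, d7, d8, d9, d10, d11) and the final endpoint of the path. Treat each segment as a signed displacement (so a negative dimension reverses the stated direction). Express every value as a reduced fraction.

Apply edit: d3 := 2
  d6 = d1*4 = 19
  d7 = d1*4 = 19
  d8 = d1 + d3 - 4 = 11/4
  d9 = d3*4 + d5/5 + d6/3 = 1111/75
  d10 = d2*5 = 55
  d11 = d2 + d6 - d1*2 = 41/2
Walk from origin (0, 0):
  seg 1: right by d4 = 3 → (3, 0)
  seg 2: up by d5 = 12/5 → (3, 12/5)
  seg 3: down by d10 = 55 → (3, -263/5)
  seg 4: left by d3 = 2 → (1, -263/5)
  seg 5: up by d3 = 2 → (1, -253/5)
  seg 6: right by d3 = 2 → (3, -253/5)
  seg 7: right by d4 = 3 → (6, -253/5)
  seg 8: down by d7 = 19 → (6, -348/5)
  seg 9: left by d8 = 11/4 → (13/4, -348/5)
  seg 10: down by d9 = 1111/75 → (13/4, -6331/75)

d6 = 19
d7 = 19
d8 = 11/4
d9 = 1111/75
d10 = 55
d11 = 41/2
endpoint = (13/4, -6331/75)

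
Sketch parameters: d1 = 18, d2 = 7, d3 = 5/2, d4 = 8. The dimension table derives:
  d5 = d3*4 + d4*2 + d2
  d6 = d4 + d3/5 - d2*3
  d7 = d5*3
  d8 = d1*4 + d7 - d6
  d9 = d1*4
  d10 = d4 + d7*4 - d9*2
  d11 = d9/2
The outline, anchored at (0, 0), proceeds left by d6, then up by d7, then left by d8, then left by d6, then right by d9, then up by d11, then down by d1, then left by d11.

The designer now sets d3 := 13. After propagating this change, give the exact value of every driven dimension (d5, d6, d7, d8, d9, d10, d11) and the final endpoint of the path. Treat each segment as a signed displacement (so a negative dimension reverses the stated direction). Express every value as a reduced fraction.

d5 = 75
d6 = -52/5
d7 = 225
d8 = 1537/5
d9 = 72
d10 = 764
d11 = 36
endpoint = (-1253/5, 243)

Apply edit: d3 := 13
  d5 = d3*4 + d4*2 + d2 = 75
  d6 = d4 + d3/5 - d2*3 = -52/5
  d7 = d5*3 = 225
  d8 = d1*4 + d7 - d6 = 1537/5
  d9 = d1*4 = 72
  d10 = d4 + d7*4 - d9*2 = 764
  d11 = d9/2 = 36
Walk from origin (0, 0):
  seg 1: left by d6 = -52/5 → (52/5, 0)
  seg 2: up by d7 = 225 → (52/5, 225)
  seg 3: left by d8 = 1537/5 → (-297, 225)
  seg 4: left by d6 = -52/5 → (-1433/5, 225)
  seg 5: right by d9 = 72 → (-1073/5, 225)
  seg 6: up by d11 = 36 → (-1073/5, 261)
  seg 7: down by d1 = 18 → (-1073/5, 243)
  seg 8: left by d11 = 36 → (-1253/5, 243)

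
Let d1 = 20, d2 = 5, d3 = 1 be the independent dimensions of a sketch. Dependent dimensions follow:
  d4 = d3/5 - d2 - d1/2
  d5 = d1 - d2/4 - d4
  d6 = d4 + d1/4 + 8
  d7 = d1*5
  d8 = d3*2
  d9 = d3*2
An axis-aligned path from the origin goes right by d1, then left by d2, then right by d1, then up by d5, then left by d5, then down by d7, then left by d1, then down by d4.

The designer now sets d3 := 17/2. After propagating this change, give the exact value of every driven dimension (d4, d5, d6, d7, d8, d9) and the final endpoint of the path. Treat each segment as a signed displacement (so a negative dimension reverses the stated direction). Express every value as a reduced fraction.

d4 = -133/10
d5 = 641/20
d6 = -3/10
d7 = 100
d8 = 17
d9 = 17
endpoint = (-341/20, -1093/20)

Apply edit: d3 := 17/2
  d4 = d3/5 - d2 - d1/2 = -133/10
  d5 = d1 - d2/4 - d4 = 641/20
  d6 = d4 + d1/4 + 8 = -3/10
  d7 = d1*5 = 100
  d8 = d3*2 = 17
  d9 = d3*2 = 17
Walk from origin (0, 0):
  seg 1: right by d1 = 20 → (20, 0)
  seg 2: left by d2 = 5 → (15, 0)
  seg 3: right by d1 = 20 → (35, 0)
  seg 4: up by d5 = 641/20 → (35, 641/20)
  seg 5: left by d5 = 641/20 → (59/20, 641/20)
  seg 6: down by d7 = 100 → (59/20, -1359/20)
  seg 7: left by d1 = 20 → (-341/20, -1359/20)
  seg 8: down by d4 = -133/10 → (-341/20, -1093/20)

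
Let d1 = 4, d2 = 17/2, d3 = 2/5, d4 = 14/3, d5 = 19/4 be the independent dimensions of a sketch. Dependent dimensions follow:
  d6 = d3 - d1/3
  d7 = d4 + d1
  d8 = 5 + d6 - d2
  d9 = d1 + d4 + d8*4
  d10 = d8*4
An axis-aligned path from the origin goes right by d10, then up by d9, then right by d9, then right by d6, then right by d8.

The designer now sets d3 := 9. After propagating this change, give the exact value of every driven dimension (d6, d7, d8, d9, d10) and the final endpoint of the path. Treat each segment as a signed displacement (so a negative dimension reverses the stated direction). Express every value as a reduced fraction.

Apply edit: d3 := 9
  d6 = d3 - d1/3 = 23/3
  d7 = d4 + d1 = 26/3
  d8 = 5 + d6 - d2 = 25/6
  d9 = d1 + d4 + d8*4 = 76/3
  d10 = d8*4 = 50/3
Walk from origin (0, 0):
  seg 1: right by d10 = 50/3 → (50/3, 0)
  seg 2: up by d9 = 76/3 → (50/3, 76/3)
  seg 3: right by d9 = 76/3 → (42, 76/3)
  seg 4: right by d6 = 23/3 → (149/3, 76/3)
  seg 5: right by d8 = 25/6 → (323/6, 76/3)

d6 = 23/3
d7 = 26/3
d8 = 25/6
d9 = 76/3
d10 = 50/3
endpoint = (323/6, 76/3)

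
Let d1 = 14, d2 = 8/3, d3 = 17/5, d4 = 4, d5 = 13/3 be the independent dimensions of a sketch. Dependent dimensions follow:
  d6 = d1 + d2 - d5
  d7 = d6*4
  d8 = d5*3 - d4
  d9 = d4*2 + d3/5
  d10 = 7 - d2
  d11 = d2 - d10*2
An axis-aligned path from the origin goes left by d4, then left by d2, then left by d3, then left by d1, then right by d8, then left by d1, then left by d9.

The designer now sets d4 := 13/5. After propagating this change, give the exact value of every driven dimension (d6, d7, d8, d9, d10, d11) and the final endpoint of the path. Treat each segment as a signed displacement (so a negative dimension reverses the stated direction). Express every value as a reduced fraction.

d6 = 37/3
d7 = 148/3
d8 = 52/5
d9 = 147/25
d10 = 13/3
d11 = -6
endpoint = (-2411/75, 0)

Apply edit: d4 := 13/5
  d6 = d1 + d2 - d5 = 37/3
  d7 = d6*4 = 148/3
  d8 = d5*3 - d4 = 52/5
  d9 = d4*2 + d3/5 = 147/25
  d10 = 7 - d2 = 13/3
  d11 = d2 - d10*2 = -6
Walk from origin (0, 0):
  seg 1: left by d4 = 13/5 → (-13/5, 0)
  seg 2: left by d2 = 8/3 → (-79/15, 0)
  seg 3: left by d3 = 17/5 → (-26/3, 0)
  seg 4: left by d1 = 14 → (-68/3, 0)
  seg 5: right by d8 = 52/5 → (-184/15, 0)
  seg 6: left by d1 = 14 → (-394/15, 0)
  seg 7: left by d9 = 147/25 → (-2411/75, 0)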